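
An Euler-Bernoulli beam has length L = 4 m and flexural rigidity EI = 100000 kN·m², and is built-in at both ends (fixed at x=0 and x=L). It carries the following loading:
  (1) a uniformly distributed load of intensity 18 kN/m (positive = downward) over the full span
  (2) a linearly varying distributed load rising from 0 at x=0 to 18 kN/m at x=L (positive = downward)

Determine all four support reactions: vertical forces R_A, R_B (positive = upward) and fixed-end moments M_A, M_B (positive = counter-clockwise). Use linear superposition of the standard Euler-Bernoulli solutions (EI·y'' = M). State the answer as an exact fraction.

R_A = 234/5 kN, M_A = 168/5 kN·m, R_B = 306/5 kN, M_B = -192/5 kN·m

Load 1 — uniform load w=18 kN/m over full span:
  R_A = wL/2 = 18·4/2 = 36 kN
  M_A = wL²/12 = 18·4²/12 = 24 kN·m
  R_B = wL/2 = 18·4/2 = 36 kN
  M_B = -wL²/12 = -18·4²/12 = -24 kN·m
Load 2 — triangular load w₀=18 kN/m (0→w₀ over full span):
  R_A = 3w₀L/20 = 3·18·4/20 = 54/5 kN
  M_A = w₀L²/30 = 18·4²/30 = 48/5 kN·m
  R_B = 7w₀L/20 = 7·18·4/20 = 126/5 kN
  M_B = -w₀L²/20 = -18·4²/20 = -72/5 kN·m
Superposition: R_A = 234/5 kN, M_A = 168/5 kN·m, R_B = 306/5 kN, M_B = -192/5 kN·m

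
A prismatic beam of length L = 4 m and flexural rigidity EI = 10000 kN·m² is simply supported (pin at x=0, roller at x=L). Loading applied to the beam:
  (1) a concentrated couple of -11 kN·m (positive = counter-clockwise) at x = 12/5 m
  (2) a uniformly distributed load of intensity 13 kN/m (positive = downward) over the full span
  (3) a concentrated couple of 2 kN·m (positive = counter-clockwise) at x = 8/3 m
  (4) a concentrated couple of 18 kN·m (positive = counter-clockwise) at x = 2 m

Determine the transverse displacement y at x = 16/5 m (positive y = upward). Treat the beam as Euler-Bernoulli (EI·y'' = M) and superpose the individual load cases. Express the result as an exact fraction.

Load 1 — applied couple M₀=-11 kN·m at a=12/5 m (b=L-a=8/5):
  y_1 = (M₀x³/(6L)-M₀(x-a)²/2+C₁x)/EI  [x>a] with C₁=M₀(3b²-L²)/(6L)=286/75 = ((-11)·(16/5)³/(6·4)-(-11)·((16/5)-(12/5))²/2+(286/75)·(16/5))/10000 = 11/156250 m
Load 2 — uniform load w=13 kN/m over full span:
  y_2 = -wx(L³-2Lx²+x³)/(24EI) = -13·(16/5)·(4³-2·4·(16/5)²+(16/5)³)/(24·10000) = -3016/1171875 m
Load 3 — applied couple M₀=2 kN·m at a=8/3 m (b=L-a=4/3):
  y_3 = (M₀x³/(6L)-M₀(x-a)²/2+C₁x)/EI  [x>a] with C₁=M₀(3b²-L²)/(6L)=-8/9 = (2·(16/5)³/(6·4)-2·((16/5)-(8/3))²/2+(-8/9)·(16/5))/10000 = -28/703125 m
Load 4 — applied couple M₀=18 kN·m at a=2 m (b=L-a=2):
  y_4 = (M₀x³/(6L)-M₀(x-a)²/2+C₁x)/EI  [x>a] with C₁=M₀(3b²-L²)/(6L)=-3 = (18·(16/5)³/(6·4)-18·((16/5)-2)²/2+(-3)·(16/5))/10000 = 63/312500 m
Superposition: y = Σ y_i = -32927/14062500 m ≈ -0.002341 m

y(16/5) = -32927/14062500 m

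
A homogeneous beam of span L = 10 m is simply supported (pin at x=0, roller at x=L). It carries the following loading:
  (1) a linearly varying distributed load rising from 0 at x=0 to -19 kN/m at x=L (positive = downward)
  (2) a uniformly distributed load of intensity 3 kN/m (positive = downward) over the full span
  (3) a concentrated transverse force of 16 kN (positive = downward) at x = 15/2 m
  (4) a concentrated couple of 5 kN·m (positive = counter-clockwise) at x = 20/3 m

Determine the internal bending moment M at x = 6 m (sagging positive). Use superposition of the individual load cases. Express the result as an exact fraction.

Load 1 — triangular load w₀=-19 kN/m (0→w₀ over full span):
  M_1 = w₀Lx/6 - w₀x³/(6L) = (-19)·10·6/6 - (-19)·6³/(6·10) = -608/5 kN·m
Load 2 — uniform load w=3 kN/m over full span:
  M_2 = wx(L-x)/2 = 3·6·(10-6)/2 = 36 kN·m
Load 3 — point force P=16 kN at a=15/2 m (b=L-a=5/2):
  M_3 = Pbx/L  [x≤a] = 16·(5/2)·6/10 = 24 kN·m
Load 4 — applied couple M₀=5 kN·m at a=20/3 m (b=L-a=10/3):
  M_4 = M₀x/L  [x≤a] = 5·6/10 = 3 kN·m
Superposition: M = Σ M_i = -293/5 kN·m ≈ -58.600000 kN·m

M(6) = -293/5 kN·m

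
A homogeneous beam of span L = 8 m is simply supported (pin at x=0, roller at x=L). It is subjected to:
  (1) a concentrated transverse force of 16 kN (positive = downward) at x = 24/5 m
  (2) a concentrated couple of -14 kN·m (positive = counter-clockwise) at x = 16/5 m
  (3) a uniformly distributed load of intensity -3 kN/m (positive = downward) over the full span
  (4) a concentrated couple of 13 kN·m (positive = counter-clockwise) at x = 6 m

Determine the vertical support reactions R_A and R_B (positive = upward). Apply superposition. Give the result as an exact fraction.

Load 1 — point force P=16 kN at a=24/5 m (b=L-a=16/5):
  R_A = Pb/L = 16·(16/5)/8 = 32/5 kN
  R_B = Pa/L = 16·(24/5)/8 = 48/5 kN
Load 2 — applied couple M₀=-14 kN·m at a=16/5 m (b=L-a=24/5):
  R_A = M₀/L = (-14)/8 = -7/4 kN
  R_B = -M₀/L = -(-14)/8 = 7/4 kN
Load 3 — uniform load w=-3 kN/m over full span:
  R_A = wL/2 = (-3)·8/2 = -12 kN
  R_B = wL/2 = (-3)·8/2 = -12 kN
Load 4 — applied couple M₀=13 kN·m at a=6 m (b=L-a=2):
  R_A = M₀/L = 13/8 kN
  R_B = -M₀/L = -13/8 kN
Superposition: R_A = -229/40 kN, R_B = -91/40 kN

R_A = -229/40 kN, R_B = -91/40 kN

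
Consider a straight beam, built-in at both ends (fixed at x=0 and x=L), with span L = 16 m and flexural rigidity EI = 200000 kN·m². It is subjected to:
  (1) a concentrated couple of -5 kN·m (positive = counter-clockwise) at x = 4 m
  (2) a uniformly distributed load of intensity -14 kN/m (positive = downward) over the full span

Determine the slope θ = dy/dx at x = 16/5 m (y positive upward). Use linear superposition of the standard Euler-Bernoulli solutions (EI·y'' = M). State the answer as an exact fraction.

θ(16/5) = 7093/3125000 rad

Load 1 — applied couple M₀=-5 kN·m at a=4 m (b=L-a=12):
  θ_1 = (R_Ax²/2 - M_Ax)/EI  [x≤a] with R_A=-45/128, M_A=15/16 = ((-45/128)·(16/5)²/2 - (15/16)·(16/5))/200000 = -3/125000 rad
Load 2 — uniform load w=-14 kN/m over full span:
  θ_2 = -wx(L-x)(L-2x)/(12EI) = -(-14)·(16/5)·(16-(16/5))·(16-2·(16/5))/(12·200000) = 896/390625 rad
Superposition: θ = Σ θ_i = 7093/3125000 rad ≈ 0.002270 rad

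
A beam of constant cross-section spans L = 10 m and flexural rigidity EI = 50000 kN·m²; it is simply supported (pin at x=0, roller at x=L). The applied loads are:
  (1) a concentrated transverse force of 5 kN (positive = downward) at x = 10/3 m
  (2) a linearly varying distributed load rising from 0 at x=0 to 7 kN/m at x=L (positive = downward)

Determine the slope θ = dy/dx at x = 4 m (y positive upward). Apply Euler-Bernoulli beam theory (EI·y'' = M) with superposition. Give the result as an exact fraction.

Load 1 — point force P=5 kN at a=10/3 m (b=L-a=20/3):
  θ_1 = -Pa(2L²-6Lx+3x²+a²)/(6LEI)  [x>a] = -5·(10/3)·(2·10²-6·10·4+3·4²+(10/3)²)/(6·10·50000) = -43/405000 rad
Load 2 — triangular load w₀=7 kN/m (0→w₀ over full span):
  θ_2 = -w₀(7L⁴-30L²x²+15x⁴)/(360LEI) = -7·(7·10⁴-30·10²·4²+15·4⁴)/(360·10·50000) = -2261/2250000 rad
Superposition: θ = Σ θ_i = -22499/20250000 rad ≈ -0.001111 rad

θ(4) = -22499/20250000 rad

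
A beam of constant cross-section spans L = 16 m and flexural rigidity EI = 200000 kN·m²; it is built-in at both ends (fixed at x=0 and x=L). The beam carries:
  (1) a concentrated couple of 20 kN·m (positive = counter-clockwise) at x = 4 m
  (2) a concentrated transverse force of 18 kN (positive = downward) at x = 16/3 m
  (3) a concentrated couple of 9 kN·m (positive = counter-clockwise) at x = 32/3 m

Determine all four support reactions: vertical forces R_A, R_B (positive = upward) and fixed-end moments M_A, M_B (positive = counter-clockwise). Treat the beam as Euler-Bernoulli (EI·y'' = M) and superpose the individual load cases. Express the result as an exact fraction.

Load 1 — applied couple M₀=20 kN·m at a=4 m (b=L-a=12):
  R_A = 6M₀ab/L³ = 6·20·4·12/16³ = 45/32 kN
  M_A = M₀b(2a-b)/L² = 20·12·(2·4-12)/16² = -15/4 kN·m
  R_B = -6M₀ab/L³ = -6·20·4·12/16³ = -45/32 kN
  M_B = M₀a(2b-a)/L² = 20·4·(2·12-4)/16² = 25/4 kN·m
Load 2 — point force P=18 kN at a=16/3 m (b=L-a=32/3):
  R_A = Pb²(3a+b)/L³ = 18·(32/3)²·(3·(16/3)+(32/3))/16³ = 40/3 kN
  M_A = Pab²/L² = 18·(16/3)·(32/3)²/16² = 128/3 kN·m
  R_B = Pa²(a+3b)/L³ = 18·(16/3)²·((16/3)+3·(32/3))/16³ = 14/3 kN
  M_B = -Pa²b/L² = -18·(16/3)²·(32/3)/16² = -64/3 kN·m
Load 3 — applied couple M₀=9 kN·m at a=32/3 m (b=L-a=16/3):
  R_A = 6M₀ab/L³ = 6·9·(32/3)·(16/3)/16³ = 3/4 kN
  M_A = M₀b(2a-b)/L² = 9·(16/3)·(2·(32/3)-(16/3))/16² = 3 kN·m
  R_B = -6M₀ab/L³ = -6·9·(32/3)·(16/3)/16³ = -3/4 kN
  M_B = M₀a(2b-a)/L² = 9·(32/3)·(2·(16/3)-(32/3))/16² = 0 kN·m
Superposition: R_A = 1487/96 kN, M_A = 503/12 kN·m, R_B = 241/96 kN, M_B = -181/12 kN·m

R_A = 1487/96 kN, M_A = 503/12 kN·m, R_B = 241/96 kN, M_B = -181/12 kN·m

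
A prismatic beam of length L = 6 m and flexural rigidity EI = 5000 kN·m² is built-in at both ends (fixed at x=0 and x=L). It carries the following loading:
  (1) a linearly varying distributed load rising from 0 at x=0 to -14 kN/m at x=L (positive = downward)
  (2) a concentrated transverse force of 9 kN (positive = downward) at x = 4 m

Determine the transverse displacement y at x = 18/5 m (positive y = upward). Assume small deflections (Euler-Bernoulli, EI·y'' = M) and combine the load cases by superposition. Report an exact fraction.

Load 1 — triangular load w₀=-14 kN/m (0→w₀ over full span):
  y_1 = -w₀x²(L-x)²(x+2L)/(120LEI) = -(-14)·(18/5)²·(6-(18/5))²·((18/5)+2·6)/(120·6·5000) = 44226/9765625 m
Load 2 — point force P=9 kN at a=4 m (b=L-a=2):
  y_2 = -Pb²x²(3aL-(3a+b)x)/(6L³EI)  [x≤a] = -9·2²·(18/5)²·(3·4·6-(3·4+2)·(18/5))/(6·6³·5000) = -243/156250 m
Superposition: y = Σ y_i = 58077/19531250 m ≈ 0.002974 m

y(18/5) = 58077/19531250 m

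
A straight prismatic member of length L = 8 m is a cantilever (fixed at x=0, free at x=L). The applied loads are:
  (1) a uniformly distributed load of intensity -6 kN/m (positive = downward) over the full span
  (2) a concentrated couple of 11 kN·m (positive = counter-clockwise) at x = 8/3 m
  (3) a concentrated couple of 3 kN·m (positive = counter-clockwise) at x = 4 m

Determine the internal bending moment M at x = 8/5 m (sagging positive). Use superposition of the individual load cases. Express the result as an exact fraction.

M(8/5) = 3422/25 kN·m

Load 1 — uniform load w=-6 kN/m over full span:
  M_1 = -w(L-x)²/2 = -(-6)·(8-(8/5))²/2 = 3072/25 kN·m
Load 2 — applied couple M₀=11 kN·m at a=8/3 m (b=L-a=16/3):
  M_2 = M₀  [x≤a] = 11 = 11 kN·m
Load 3 — applied couple M₀=3 kN·m at a=4 m (b=L-a=4):
  M_3 = M₀  [x≤a] = 3 = 3 kN·m
Superposition: M = Σ M_i = 3422/25 kN·m ≈ 136.880000 kN·m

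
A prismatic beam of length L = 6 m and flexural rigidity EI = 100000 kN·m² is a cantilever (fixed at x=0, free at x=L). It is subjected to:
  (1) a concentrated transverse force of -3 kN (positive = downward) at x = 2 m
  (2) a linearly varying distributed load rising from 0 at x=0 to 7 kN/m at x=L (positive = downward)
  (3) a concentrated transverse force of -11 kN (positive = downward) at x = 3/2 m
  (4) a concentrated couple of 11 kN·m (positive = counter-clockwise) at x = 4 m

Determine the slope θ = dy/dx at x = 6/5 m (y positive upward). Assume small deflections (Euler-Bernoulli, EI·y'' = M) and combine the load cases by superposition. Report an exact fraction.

Load 1 — point force P=-3 kN at a=2 m (b=L-a=4):
  θ_1 = -Px(2a-x)/(2EI)  [x≤a] = -(-3)·(6/5)·(2·2-(6/5))/(2·100000) = 63/1250000 rad
Load 2 — triangular load w₀=7 kN/m (0→w₀ over full span):
  θ_2 = (w₀Lx²/4-w₀L²x/3-w₀x⁴/(24L))/EI = (7·6·(6/5)²/4-7·6²·(6/5)/3-7·(6/5)⁴/(24·6))/100000 = -53613/62500000 rad
Load 3 — point force P=-11 kN at a=3/2 m (b=L-a=9/2):
  θ_3 = -Px(2a-x)/(2EI)  [x≤a] = -(-11)·(6/5)·(2·(3/2)-(6/5))/(2·100000) = 297/2500000 rad
Load 4 — applied couple M₀=11 kN·m at a=4 m (b=L-a=2):
  θ_4 = M₀x/EI  [x≤a] = 11·(6/5)/100000 = 33/250000 rad
Superposition: θ = Σ θ_i = -8697/15625000 rad ≈ -0.000557 rad

θ(6/5) = -8697/15625000 rad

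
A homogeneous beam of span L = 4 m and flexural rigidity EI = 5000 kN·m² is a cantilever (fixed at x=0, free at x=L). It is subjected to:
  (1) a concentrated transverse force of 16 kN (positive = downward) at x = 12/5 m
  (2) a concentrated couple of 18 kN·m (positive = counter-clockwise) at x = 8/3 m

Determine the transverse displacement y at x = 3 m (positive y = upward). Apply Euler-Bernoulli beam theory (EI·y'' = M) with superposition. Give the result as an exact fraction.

Load 1 — point force P=16 kN at a=12/5 m (b=L-a=8/5):
  y_1 = -Pa²(3x-a)/(6EI)  [x>a] = -16·(12/5)²·(3·3-(12/5))/(6·5000) = -1584/78125 m
Load 2 — applied couple M₀=18 kN·m at a=8/3 m (b=L-a=4/3):
  y_2 = M₀a(2x-a)/(2EI)  [x>a] = 18·(8/3)·(2·3-(8/3))/(2·5000) = 2/125 m
Superposition: y = Σ y_i = -334/78125 m ≈ -0.004275 m

y(3) = -334/78125 m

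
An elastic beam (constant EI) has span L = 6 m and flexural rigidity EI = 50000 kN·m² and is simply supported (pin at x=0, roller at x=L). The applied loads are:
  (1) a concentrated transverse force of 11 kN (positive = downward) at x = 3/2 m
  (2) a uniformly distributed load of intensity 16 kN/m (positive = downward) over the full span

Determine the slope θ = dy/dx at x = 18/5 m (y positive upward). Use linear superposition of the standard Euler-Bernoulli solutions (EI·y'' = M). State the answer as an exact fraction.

θ(18/5) = 200691/200000000 rad

Load 1 — point force P=11 kN at a=3/2 m (b=L-a=9/2):
  θ_1 = -Pa(2L²-6Lx+3x²+a²)/(6LEI)  [x>a] = -11·(3/2)·(2·6²-6·6·(18/5)+3·(18/5)²+(3/2)²)/(6·6·50000) = 6039/40000000 rad
Load 2 — uniform load w=16 kN/m over full span:
  θ_2 = -w(L³-6Lx²+4x³)/(24EI) = -16·(6³-6·6·(18/5)²+4·(18/5)³)/(24·50000) = 333/390625 rad
Superposition: θ = Σ θ_i = 200691/200000000 rad ≈ 0.001003 rad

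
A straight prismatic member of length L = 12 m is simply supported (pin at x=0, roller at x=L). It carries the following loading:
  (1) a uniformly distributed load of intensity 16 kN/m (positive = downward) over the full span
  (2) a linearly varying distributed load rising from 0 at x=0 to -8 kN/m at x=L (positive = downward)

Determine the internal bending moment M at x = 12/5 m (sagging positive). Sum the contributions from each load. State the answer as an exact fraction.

M(12/5) = 18432/125 kN·m

Load 1 — uniform load w=16 kN/m over full span:
  M_1 = wx(L-x)/2 = 16·(12/5)·(12-(12/5))/2 = 4608/25 kN·m
Load 2 — triangular load w₀=-8 kN/m (0→w₀ over full span):
  M_2 = w₀Lx/6 - w₀x³/(6L) = (-8)·12·(12/5)/6 - (-8)·(12/5)³/(6·12) = -4608/125 kN·m
Superposition: M = Σ M_i = 18432/125 kN·m ≈ 147.456000 kN·m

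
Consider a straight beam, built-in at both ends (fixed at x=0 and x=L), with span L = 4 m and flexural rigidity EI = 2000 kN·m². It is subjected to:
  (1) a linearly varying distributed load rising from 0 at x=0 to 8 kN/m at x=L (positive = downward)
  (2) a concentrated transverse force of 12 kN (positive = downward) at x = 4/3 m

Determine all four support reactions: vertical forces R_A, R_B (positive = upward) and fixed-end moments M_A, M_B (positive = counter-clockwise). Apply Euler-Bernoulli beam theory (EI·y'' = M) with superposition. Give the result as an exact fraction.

R_A = 616/45 kN, M_A = 512/45 kN·m, R_B = 644/45 kN, M_B = -448/45 kN·m

Load 1 — triangular load w₀=8 kN/m (0→w₀ over full span):
  R_A = 3w₀L/20 = 3·8·4/20 = 24/5 kN
  M_A = w₀L²/30 = 8·4²/30 = 64/15 kN·m
  R_B = 7w₀L/20 = 7·8·4/20 = 56/5 kN
  M_B = -w₀L²/20 = -8·4²/20 = -32/5 kN·m
Load 2 — point force P=12 kN at a=4/3 m (b=L-a=8/3):
  R_A = Pb²(3a+b)/L³ = 12·(8/3)²·(3·(4/3)+(8/3))/4³ = 80/9 kN
  M_A = Pab²/L² = 12·(4/3)·(8/3)²/4² = 64/9 kN·m
  R_B = Pa²(a+3b)/L³ = 12·(4/3)²·((4/3)+3·(8/3))/4³ = 28/9 kN
  M_B = -Pa²b/L² = -12·(4/3)²·(8/3)/4² = -32/9 kN·m
Superposition: R_A = 616/45 kN, M_A = 512/45 kN·m, R_B = 644/45 kN, M_B = -448/45 kN·m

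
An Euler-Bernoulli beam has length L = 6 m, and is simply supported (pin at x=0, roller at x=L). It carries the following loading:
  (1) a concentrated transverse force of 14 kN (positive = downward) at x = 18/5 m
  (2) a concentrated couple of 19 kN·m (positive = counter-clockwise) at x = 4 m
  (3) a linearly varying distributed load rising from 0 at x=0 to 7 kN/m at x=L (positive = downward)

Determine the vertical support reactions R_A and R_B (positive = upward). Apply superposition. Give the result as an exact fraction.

R_A = 473/30 kN, R_B = 577/30 kN

Load 1 — point force P=14 kN at a=18/5 m (b=L-a=12/5):
  R_A = Pb/L = 14·(12/5)/6 = 28/5 kN
  R_B = Pa/L = 14·(18/5)/6 = 42/5 kN
Load 2 — applied couple M₀=19 kN·m at a=4 m (b=L-a=2):
  R_A = M₀/L = 19/6 kN
  R_B = -M₀/L = -19/6 kN
Load 3 — triangular load w₀=7 kN/m (0→w₀ over full span):
  R_A = w₀L/6 = 7·6/6 = 7 kN
  R_B = w₀L/3 = 7·6/3 = 14 kN
Superposition: R_A = 473/30 kN, R_B = 577/30 kN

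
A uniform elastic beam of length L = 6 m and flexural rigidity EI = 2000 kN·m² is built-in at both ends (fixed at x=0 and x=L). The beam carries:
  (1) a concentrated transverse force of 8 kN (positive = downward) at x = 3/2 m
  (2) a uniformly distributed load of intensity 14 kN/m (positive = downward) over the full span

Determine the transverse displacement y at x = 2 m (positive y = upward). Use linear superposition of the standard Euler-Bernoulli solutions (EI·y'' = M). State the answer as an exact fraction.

y(2) = -21/1000 m

Load 1 — point force P=8 kN at a=3/2 m (b=L-a=9/2):
  y_1 = -Pa²(L-x)²(3bL-(3b+a)(L-x))/(6L³EI)  [x>a] = -8·(3/2)²·(6-2)²·(3·(9/2)·6-(3·(9/2)+(3/2))·(6-2))/(6·6³·2000) = -7/3000 m
Load 2 — uniform load w=14 kN/m over full span:
  y_2 = -wx²(L-x)²/(24EI) = -14·2²·(6-2)²/(24·2000) = -7/375 m
Superposition: y = Σ y_i = -21/1000 m ≈ -0.021000 m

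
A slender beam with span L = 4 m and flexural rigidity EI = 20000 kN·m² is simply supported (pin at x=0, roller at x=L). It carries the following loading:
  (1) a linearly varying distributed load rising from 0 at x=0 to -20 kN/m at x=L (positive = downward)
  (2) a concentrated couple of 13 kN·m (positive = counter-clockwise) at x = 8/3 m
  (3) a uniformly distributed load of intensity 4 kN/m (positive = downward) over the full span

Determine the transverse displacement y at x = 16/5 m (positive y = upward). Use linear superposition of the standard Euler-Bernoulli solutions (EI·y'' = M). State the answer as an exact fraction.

Load 1 — triangular load w₀=-20 kN/m (0→w₀ over full span):
  y_1 = -w₀x(7L⁴-10L²x²+3x⁴)/(360LEI) = -(-20)·(16/5)·(7·4⁴-10·4²·(16/5)²+3·(16/5)⁴)/(360·4·20000) = 2032/1953125 m
Load 2 — applied couple M₀=13 kN·m at a=8/3 m (b=L-a=4/3):
  y_2 = (M₀x³/(6L)-M₀(x-a)²/2+C₁x)/EI  [x>a] with C₁=M₀(3b²-L²)/(6L)=-52/9 = (13·(16/5)³/(6·4)-13·((16/5)-(8/3))²/2+(-52/9)·(16/5))/20000 = -91/703125 m
Load 3 — uniform load w=4 kN/m over full span:
  y_3 = -wx(L³-2Lx²+x³)/(24EI) = -4·(16/5)·(4³-2·4·(16/5)²+(16/5)³)/(24·20000) = -464/1171875 m
Superposition: y = Σ y_i = 9053/17578125 m ≈ 0.000515 m

y(16/5) = 9053/17578125 m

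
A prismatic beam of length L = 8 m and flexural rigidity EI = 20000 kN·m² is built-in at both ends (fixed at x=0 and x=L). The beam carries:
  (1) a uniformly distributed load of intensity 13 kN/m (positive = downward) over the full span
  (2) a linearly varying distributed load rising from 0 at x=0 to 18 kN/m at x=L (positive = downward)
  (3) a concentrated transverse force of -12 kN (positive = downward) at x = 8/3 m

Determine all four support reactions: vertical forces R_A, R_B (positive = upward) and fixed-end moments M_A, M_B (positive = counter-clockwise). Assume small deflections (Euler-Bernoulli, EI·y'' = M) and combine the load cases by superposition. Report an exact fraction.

R_A = 2912/45 kN, M_A = 4208/45 kN·m, R_B = 4468/45 kN, M_B = -5392/45 kN·m

Load 1 — uniform load w=13 kN/m over full span:
  R_A = wL/2 = 13·8/2 = 52 kN
  M_A = wL²/12 = 13·8²/12 = 208/3 kN·m
  R_B = wL/2 = 13·8/2 = 52 kN
  M_B = -wL²/12 = -13·8²/12 = -208/3 kN·m
Load 2 — triangular load w₀=18 kN/m (0→w₀ over full span):
  R_A = 3w₀L/20 = 3·18·8/20 = 108/5 kN
  M_A = w₀L²/30 = 18·8²/30 = 192/5 kN·m
  R_B = 7w₀L/20 = 7·18·8/20 = 252/5 kN
  M_B = -w₀L²/20 = -18·8²/20 = -288/5 kN·m
Load 3 — point force P=-12 kN at a=8/3 m (b=L-a=16/3):
  R_A = Pb²(3a+b)/L³ = (-12)·(16/3)²·(3·(8/3)+(16/3))/8³ = -80/9 kN
  M_A = Pab²/L² = (-12)·(8/3)·(16/3)²/8² = -128/9 kN·m
  R_B = Pa²(a+3b)/L³ = (-12)·(8/3)²·((8/3)+3·(16/3))/8³ = -28/9 kN
  M_B = -Pa²b/L² = -(-12)·(8/3)²·(16/3)/8² = 64/9 kN·m
Superposition: R_A = 2912/45 kN, M_A = 4208/45 kN·m, R_B = 4468/45 kN, M_B = -5392/45 kN·m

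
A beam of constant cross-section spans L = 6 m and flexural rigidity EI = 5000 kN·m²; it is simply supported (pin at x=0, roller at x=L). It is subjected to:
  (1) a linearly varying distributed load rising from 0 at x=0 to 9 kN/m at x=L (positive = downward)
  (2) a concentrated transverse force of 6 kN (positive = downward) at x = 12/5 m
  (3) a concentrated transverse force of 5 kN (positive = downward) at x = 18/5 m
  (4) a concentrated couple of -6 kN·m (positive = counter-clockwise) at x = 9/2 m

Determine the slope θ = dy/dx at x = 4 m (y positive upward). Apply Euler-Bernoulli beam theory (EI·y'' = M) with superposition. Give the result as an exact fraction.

θ(4) = 27891/5000000 rad

Load 1 — triangular load w₀=9 kN/m (0→w₀ over full span):
  θ_1 = -w₀(7L⁴-30L²x²+15x⁴)/(360LEI) = -9·(7·6⁴-30·6²·4²+15·4⁴)/(360·6·5000) = 91/25000 rad
Load 2 — point force P=6 kN at a=12/5 m (b=L-a=18/5):
  θ_2 = -Pa(2L²-6Lx+3x²+a²)/(6LEI)  [x>a] = -6·(12/5)·(2·6²-6·6·4+3·4²+(12/5)²)/(6·6·5000) = 114/78125 rad
Load 3 — point force P=5 kN at a=18/5 m (b=L-a=12/5):
  θ_3 = -Pa(2L²-6Lx+3x²+a²)/(6LEI)  [x>a] = -5·(18/5)·(2·6²-6·6·4+3·4²+(18/5)²)/(6·6·5000) = 69/62500 rad
Load 4 — applied couple M₀=-6 kN·m at a=9/2 m (b=L-a=3/2):
  θ_4 = (M₀x²/(2L)+C₁)/EI  [x≤a] with C₁=M₀(3b²-L²)/(6L)=39/8 = ((-6)·4²/(2·6)+(39/8))/5000 = -1/1600 rad
Superposition: θ = Σ θ_i = 27891/5000000 rad ≈ 0.005578 rad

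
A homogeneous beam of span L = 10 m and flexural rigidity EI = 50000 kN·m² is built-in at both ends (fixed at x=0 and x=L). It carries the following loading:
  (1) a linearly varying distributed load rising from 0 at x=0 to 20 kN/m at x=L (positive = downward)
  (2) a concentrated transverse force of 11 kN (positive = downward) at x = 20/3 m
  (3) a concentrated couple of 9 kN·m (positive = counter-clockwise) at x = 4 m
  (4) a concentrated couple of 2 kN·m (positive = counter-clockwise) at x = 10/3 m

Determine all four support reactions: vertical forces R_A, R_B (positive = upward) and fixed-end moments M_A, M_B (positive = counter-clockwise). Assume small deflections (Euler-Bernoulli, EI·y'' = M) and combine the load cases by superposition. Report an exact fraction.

Load 1 — triangular load w₀=20 kN/m (0→w₀ over full span):
  R_A = 3w₀L/20 = 3·20·10/20 = 30 kN
  M_A = w₀L²/30 = 20·10²/30 = 200/3 kN·m
  R_B = 7w₀L/20 = 7·20·10/20 = 70 kN
  M_B = -w₀L²/20 = -20·10²/20 = -100 kN·m
Load 2 — point force P=11 kN at a=20/3 m (b=L-a=10/3):
  R_A = Pb²(3a+b)/L³ = 11·(10/3)²·(3·(20/3)+(10/3))/10³ = 77/27 kN
  M_A = Pab²/L² = 11·(20/3)·(10/3)²/10² = 220/27 kN·m
  R_B = Pa²(a+3b)/L³ = 11·(20/3)²·((20/3)+3·(10/3))/10³ = 220/27 kN
  M_B = -Pa²b/L² = -11·(20/3)²·(10/3)/10² = -440/27 kN·m
Load 3 — applied couple M₀=9 kN·m at a=4 m (b=L-a=6):
  R_A = 6M₀ab/L³ = 6·9·4·6/10³ = 162/125 kN
  M_A = M₀b(2a-b)/L² = 9·6·(2·4-6)/10² = 27/25 kN·m
  R_B = -6M₀ab/L³ = -6·9·4·6/10³ = -162/125 kN
  M_B = M₀a(2b-a)/L² = 9·4·(2·6-4)/10² = 72/25 kN·m
Load 4 — applied couple M₀=2 kN·m at a=10/3 m (b=L-a=20/3):
  R_A = 6M₀ab/L³ = 6·2·(10/3)·(20/3)/10³ = 4/15 kN
  M_A = M₀b(2a-b)/L² = 2·(20/3)·(2·(10/3)-(20/3))/10² = 0 kN·m
  R_B = -6M₀ab/L³ = -6·2·(10/3)·(20/3)/10³ = -4/15 kN
  M_B = M₀a(2b-a)/L² = 2·(10/3)·(2·(20/3)-(10/3))/10² = 2/3 kN·m
Superposition: R_A = 116149/3375 kN, M_A = 51229/675 kN·m, R_B = 258476/3375 kN, M_B = -76106/675 kN·m

R_A = 116149/3375 kN, M_A = 51229/675 kN·m, R_B = 258476/3375 kN, M_B = -76106/675 kN·m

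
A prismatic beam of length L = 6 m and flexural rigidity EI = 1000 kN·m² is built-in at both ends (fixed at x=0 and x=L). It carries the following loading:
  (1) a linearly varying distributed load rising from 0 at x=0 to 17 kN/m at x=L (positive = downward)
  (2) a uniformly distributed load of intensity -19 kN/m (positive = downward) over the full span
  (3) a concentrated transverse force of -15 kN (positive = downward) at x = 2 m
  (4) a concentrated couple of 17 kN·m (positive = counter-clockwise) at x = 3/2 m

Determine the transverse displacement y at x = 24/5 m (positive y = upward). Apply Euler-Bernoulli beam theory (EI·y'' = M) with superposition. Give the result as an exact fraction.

y(24/5) = 2461519/125000000 m

Load 1 — triangular load w₀=17 kN/m (0→w₀ over full span):
  y_1 = -w₀x²(L-x)²(x+2L)/(120LEI) = -17·(24/5)²·(6-(24/5))²·((24/5)+2·6)/(120·6·1000) = -25704/1953125 m
Load 2 — uniform load w=-19 kN/m over full span:
  y_2 = -wx²(L-x)²/(24EI) = -(-19)·(24/5)²·(6-(24/5))²/(24·1000) = 2052/78125 m
Load 3 — point force P=-15 kN at a=2 m (b=L-a=4):
  y_3 = -Pa²(L-x)²(3bL-(3b+a)(L-x))/(6L³EI)  [x>a] = -(-15)·2²·(6-(24/5))²·(3·4·6-(3·4+2)·(6-(24/5)))/(6·6³·1000) = 23/6250 m
Load 4 — applied couple M₀=17 kN·m at a=3/2 m (b=L-a=9/2):
  y_4 = (R_Ax³/6 - M_Ax²/2 - M₀(x-a)²/2)/EI  [x>a] with R_A=51/16, M_A=-51/16 = ((51/16)·(24/5)³/6 - (-51/16)·(24/5)²/2 - 17·((24/5)-(3/2))²/2)/1000 = 2907/1000000 m
Superposition: y = Σ y_i = 2461519/125000000 m ≈ 0.019692 m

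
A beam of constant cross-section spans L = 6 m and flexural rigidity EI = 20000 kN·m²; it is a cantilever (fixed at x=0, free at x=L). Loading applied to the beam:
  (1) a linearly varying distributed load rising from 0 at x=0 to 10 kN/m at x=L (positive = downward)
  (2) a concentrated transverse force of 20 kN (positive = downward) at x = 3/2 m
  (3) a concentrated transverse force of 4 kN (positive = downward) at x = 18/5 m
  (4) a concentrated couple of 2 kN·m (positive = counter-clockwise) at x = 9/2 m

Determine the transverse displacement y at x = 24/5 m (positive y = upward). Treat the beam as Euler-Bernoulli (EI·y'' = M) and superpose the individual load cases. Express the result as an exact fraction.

y(24/5) = -3224817/62500000 m

Load 1 — triangular load w₀=10 kN/m (0→w₀ over full span):
  y_1 = (w₀Lx³/12-w₀L²x²/6-w₀x⁵/(120L))/EI = (10·6·(24/5)³/12-10·6²·(24/5)²/6-10·(24/5)⁵/(120·6))/20000 = -84456/1953125 m
Load 2 — point force P=20 kN at a=3/2 m (b=L-a=9/2):
  y_2 = -Pa²(3x-a)/(6EI)  [x>a] = -20·(3/2)²·(3·(24/5)-(3/2))/(6·20000) = -387/80000 m
Load 3 — point force P=4 kN at a=18/5 m (b=L-a=12/5):
  y_3 = -Pa²(3x-a)/(6EI)  [x>a] = -4·(18/5)²·(3·(24/5)-(18/5))/(6·20000) = -729/156250 m
Load 4 — applied couple M₀=2 kN·m at a=9/2 m (b=L-a=3/2):
  y_4 = M₀a(2x-a)/(2EI)  [x>a] = 2·(9/2)·(2·(24/5)-(9/2))/(2·20000) = 459/400000 m
Superposition: y = Σ y_i = -3224817/62500000 m ≈ -0.051597 m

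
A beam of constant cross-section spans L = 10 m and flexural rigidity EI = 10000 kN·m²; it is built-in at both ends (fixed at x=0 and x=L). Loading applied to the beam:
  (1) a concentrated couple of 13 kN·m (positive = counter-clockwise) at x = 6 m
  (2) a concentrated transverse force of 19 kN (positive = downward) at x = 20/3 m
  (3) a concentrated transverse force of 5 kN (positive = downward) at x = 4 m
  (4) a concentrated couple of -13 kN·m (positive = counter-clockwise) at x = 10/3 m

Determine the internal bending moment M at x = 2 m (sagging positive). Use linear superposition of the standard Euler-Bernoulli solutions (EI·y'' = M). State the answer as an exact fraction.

Load 1 — applied couple M₀=13 kN·m at a=6 m (b=L-a=4):
  M_1 = R_Ax - M_A  [x≤a] with R_A=234/125, M_A=104/25 = (234/125)·2 - (104/25) = -52/125 kN·m
Load 2 — point force P=19 kN at a=20/3 m (b=L-a=10/3):
  M_2 = Pb²(3a+b)x/L³ - Pab²/L²  [x≤a] = 19·(10/3)²·(3·(20/3)+(10/3))·2/10³ - 19·(20/3)·(10/3)²/10² = -38/9 kN·m
Load 3 — point force P=5 kN at a=4 m (b=L-a=6):
  M_3 = Pb²(3a+b)x/L³ - Pab²/L²  [x≤a] = 5·6²·(3·4+6)·2/10³ - 5·4·6²/10² = -18/25 kN·m
Load 4 — applied couple M₀=-13 kN·m at a=10/3 m (b=L-a=20/3):
  M_4 = R_Ax - M_A  [x≤a] with R_A=-26/15, M_A=0 = (-26/15)·2 - 0 = -52/15 kN·m
Superposition: M = Σ M_i = -9928/1125 kN·m ≈ -8.824889 kN·m

M(2) = -9928/1125 kN·m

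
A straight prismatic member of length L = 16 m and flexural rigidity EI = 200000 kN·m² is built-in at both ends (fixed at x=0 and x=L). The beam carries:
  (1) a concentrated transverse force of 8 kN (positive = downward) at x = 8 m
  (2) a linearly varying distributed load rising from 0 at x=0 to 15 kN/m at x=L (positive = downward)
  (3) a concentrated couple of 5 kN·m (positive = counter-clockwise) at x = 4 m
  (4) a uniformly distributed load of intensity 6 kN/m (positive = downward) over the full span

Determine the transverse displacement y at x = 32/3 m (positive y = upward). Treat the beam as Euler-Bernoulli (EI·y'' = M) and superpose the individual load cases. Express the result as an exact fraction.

y(32/3) = -60779/6075000 m

Load 1 — point force P=8 kN at a=8 m (b=L-a=8):
  y_1 = -Pa²(L-x)²(3bL-(3b+a)(L-x))/(6L³EI)  [x>a] = -8·8²·(16-(32/3))²·(3·8·16-(3·8+8)·(16-(32/3)))/(6·16³·200000) = -32/50625 m
Load 2 — triangular load w₀=15 kN/m (0→w₀ over full span):
  y_2 = -w₀x²(L-x)²(x+2L)/(120LEI) = -15·(32/3)²·(16-(32/3))²·((32/3)+2·16)/(120·16·200000) = -4096/759375 m
Load 3 — applied couple M₀=5 kN·m at a=4 m (b=L-a=12):
  y_3 = (R_Ax³/6 - M_Ax²/2 - M₀(x-a)²/2)/EI  [x>a] with R_A=45/128, M_A=-15/16 = ((45/128)·(32/3)³/6 - (-15/16)·(32/3)²/2 - 5·((32/3)-4)²/2)/200000 = 1/15000 m
Load 4 — uniform load w=6 kN/m over full span:
  y_4 = -wx²(L-x)²/(24EI) = -6·(32/3)²·(16-(32/3))²/(24·200000) = -1024/253125 m
Superposition: y = Σ y_i = -60779/6075000 m ≈ -0.010005 m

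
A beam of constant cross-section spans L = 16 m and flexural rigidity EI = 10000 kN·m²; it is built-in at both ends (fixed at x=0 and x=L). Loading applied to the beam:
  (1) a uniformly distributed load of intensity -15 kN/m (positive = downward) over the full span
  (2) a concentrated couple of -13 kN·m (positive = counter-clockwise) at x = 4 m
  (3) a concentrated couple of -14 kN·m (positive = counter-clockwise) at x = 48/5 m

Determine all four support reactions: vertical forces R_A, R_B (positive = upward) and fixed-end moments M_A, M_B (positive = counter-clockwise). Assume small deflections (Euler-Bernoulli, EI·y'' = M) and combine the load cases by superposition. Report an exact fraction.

R_A = -390957/3200 kN, M_A = -128817/400 kN·m, R_B = -377043/3200 kN, M_B = 125703/400 kN·m

Load 1 — uniform load w=-15 kN/m over full span:
  R_A = wL/2 = (-15)·16/2 = -120 kN
  M_A = wL²/12 = (-15)·16²/12 = -320 kN·m
  R_B = wL/2 = (-15)·16/2 = -120 kN
  M_B = -wL²/12 = -(-15)·16²/12 = 320 kN·m
Load 2 — applied couple M₀=-13 kN·m at a=4 m (b=L-a=12):
  R_A = 6M₀ab/L³ = 6·(-13)·4·12/16³ = -117/128 kN
  M_A = M₀b(2a-b)/L² = (-13)·12·(2·4-12)/16² = 39/16 kN·m
  R_B = -6M₀ab/L³ = -6·(-13)·4·12/16³ = 117/128 kN
  M_B = M₀a(2b-a)/L² = (-13)·4·(2·12-4)/16² = -65/16 kN·m
Load 3 — applied couple M₀=-14 kN·m at a=48/5 m (b=L-a=32/5):
  R_A = 6M₀ab/L³ = 6·(-14)·(48/5)·(32/5)/16³ = -63/50 kN
  M_A = M₀b(2a-b)/L² = (-14)·(32/5)·(2·(48/5)-(32/5))/16² = -112/25 kN·m
  R_B = -6M₀ab/L³ = -6·(-14)·(48/5)·(32/5)/16³ = 63/50 kN
  M_B = M₀a(2b-a)/L² = (-14)·(48/5)·(2·(32/5)-(48/5))/16² = -42/25 kN·m
Superposition: R_A = -390957/3200 kN, M_A = -128817/400 kN·m, R_B = -377043/3200 kN, M_B = 125703/400 kN·m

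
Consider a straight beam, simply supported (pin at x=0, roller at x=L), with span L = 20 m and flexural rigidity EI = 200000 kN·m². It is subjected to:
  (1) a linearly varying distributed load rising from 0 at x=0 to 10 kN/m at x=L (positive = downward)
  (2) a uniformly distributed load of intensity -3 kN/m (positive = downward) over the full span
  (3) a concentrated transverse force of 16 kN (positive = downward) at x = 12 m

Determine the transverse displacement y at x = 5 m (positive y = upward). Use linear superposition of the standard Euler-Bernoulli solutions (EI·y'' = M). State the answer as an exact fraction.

Load 1 — triangular load w₀=10 kN/m (0→w₀ over full span):
  y_1 = -w₀x(7L⁴-10L²x²+3x⁴)/(360LEI) = -10·5·(7·20⁴-10·20²·5²+3·5⁴)/(360·20·200000) = -109/3072 m
Load 2 — uniform load w=-3 kN/m over full span:
  y_2 = -wx(L³-2Lx²+x³)/(24EI) = -(-3)·5·(20³-2·20·5²+5³)/(24·200000) = 57/2560 m
Load 3 — point force P=16 kN at a=12 m (b=L-a=8):
  y_3 = -Pbx(L²-b²-x²)/(6LEI)  [x≤a] = -16·8·5·(20²-8²-5²)/(6·20·200000) = -311/37500 m
Superposition: y = Σ y_i = -206491/9600000 m ≈ -0.021509 m

y(5) = -206491/9600000 m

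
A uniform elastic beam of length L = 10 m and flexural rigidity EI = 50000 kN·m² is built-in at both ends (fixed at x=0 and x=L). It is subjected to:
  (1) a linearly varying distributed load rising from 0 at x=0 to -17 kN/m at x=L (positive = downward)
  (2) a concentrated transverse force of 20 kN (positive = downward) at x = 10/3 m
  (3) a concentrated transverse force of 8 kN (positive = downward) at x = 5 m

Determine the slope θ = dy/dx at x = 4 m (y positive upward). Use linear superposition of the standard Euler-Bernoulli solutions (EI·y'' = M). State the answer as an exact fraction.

θ(4) = 319/562500 rad

Load 1 — triangular load w₀=-17 kN/m (0→w₀ over full span):
  θ_1 = -w₀(2x(L-x)(L-2x)(x+2L)+x²(L-x)²)/(120LEI) = -(-17)·(2·4·(10-4)·(10-2·4)·(4+2·10)+4²·(10-4)²)/(120·10·50000) = 51/62500 rad
Load 2 — point force P=20 kN at a=10/3 m (b=L-a=20/3):
  θ_2 = Pa²(L-x)(2bL-(3b+a)(L-x))/(2L³EI)  [x>a] = 20·(10/3)²·(10-4)·(2·(20/3)·10-(3·(20/3)+(10/3))·(10-4))/(2·10³·50000) = -1/11250 rad
Load 3 — point force P=8 kN at a=5 m (b=L-a=5):
  θ_3 = -Pb²x(2aL-(3a+b)x)/(2L³EI)  [x≤a] = -8·5²·4·(2·5·10-(3·5+5)·4)/(2·10³·50000) = -1/6250 rad
Superposition: θ = Σ θ_i = 319/562500 rad ≈ 0.000567 rad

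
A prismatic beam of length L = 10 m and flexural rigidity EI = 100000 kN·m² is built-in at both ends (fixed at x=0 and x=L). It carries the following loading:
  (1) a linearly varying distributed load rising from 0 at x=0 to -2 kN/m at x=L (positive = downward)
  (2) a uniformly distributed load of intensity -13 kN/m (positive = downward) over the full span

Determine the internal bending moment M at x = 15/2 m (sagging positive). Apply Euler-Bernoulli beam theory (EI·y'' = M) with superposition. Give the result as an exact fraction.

M(15/2) = -245/16 kN·m

Load 1 — triangular load w₀=-2 kN/m (0→w₀ over full span):
  M_1 = 3w₀Lx/20 - w₀L²/30 - w₀x³/(6L) = 3·(-2)·10·(15/2)/20 - (-2)·10²/30 - (-2)·(15/2)³/(6·10) = -85/48 kN·m
Load 2 — uniform load w=-13 kN/m over full span:
  M_2 = wLx/2 - wL²/12 - wx²/2 = (-13)·10·(15/2)/2 - (-13)·10²/12 - (-13)·(15/2)²/2 = -325/24 kN·m
Superposition: M = Σ M_i = -245/16 kN·m ≈ -15.312500 kN·m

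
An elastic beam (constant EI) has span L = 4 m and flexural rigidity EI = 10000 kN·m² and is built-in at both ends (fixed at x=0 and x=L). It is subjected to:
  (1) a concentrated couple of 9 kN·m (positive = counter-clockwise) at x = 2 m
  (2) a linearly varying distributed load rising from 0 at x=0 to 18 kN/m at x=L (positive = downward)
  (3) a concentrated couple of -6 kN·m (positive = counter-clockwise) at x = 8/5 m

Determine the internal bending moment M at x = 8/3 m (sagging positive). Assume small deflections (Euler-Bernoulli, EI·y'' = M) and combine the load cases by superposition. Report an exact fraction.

M(8/3) = 3319/900 kN·m

Load 1 — applied couple M₀=9 kN·m at a=2 m (b=L-a=2):
  M_1 = R_Ax - M_A - M₀  [x>a] with R_A=27/8, M_A=9/4 = (27/8)·(8/3) - (9/4) - 9 = -9/4 kN·m
Load 2 — triangular load w₀=18 kN/m (0→w₀ over full span):
  M_2 = 3w₀Lx/20 - w₀L²/30 - w₀x³/(6L) = 3·18·4·(8/3)/20 - 18·4²/30 - 18·(8/3)³/(6·4) = 224/45 kN·m
Load 3 — applied couple M₀=-6 kN·m at a=8/5 m (b=L-a=12/5):
  M_3 = R_Ax - M_A - M₀  [x>a] with R_A=-54/25, M_A=-18/25 = (-54/25)·(8/3) - (-18/25) - (-6) = 24/25 kN·m
Superposition: M = Σ M_i = 3319/900 kN·m ≈ 3.687778 kN·m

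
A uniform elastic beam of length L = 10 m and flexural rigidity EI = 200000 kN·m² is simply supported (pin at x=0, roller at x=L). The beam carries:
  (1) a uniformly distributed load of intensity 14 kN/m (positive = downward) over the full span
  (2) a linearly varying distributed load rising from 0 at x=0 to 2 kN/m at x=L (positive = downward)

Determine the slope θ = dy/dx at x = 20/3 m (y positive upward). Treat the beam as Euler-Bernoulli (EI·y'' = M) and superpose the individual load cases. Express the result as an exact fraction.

θ(20/3) = 91/60750 rad

Load 1 — uniform load w=14 kN/m over full span:
  θ_1 = -w(L³-6Lx²+4x³)/(24EI) = -14·(10³-6·10·(20/3)²+4·(20/3)³)/(24·200000) = 91/64800 rad
Load 2 — triangular load w₀=2 kN/m (0→w₀ over full span):
  θ_2 = -w₀(7L⁴-30L²x²+15x⁴)/(360LEI) = -2·(7·10⁴-30·10²·(20/3)²+15·(20/3)⁴)/(360·10·200000) = 91/972000 rad
Superposition: θ = Σ θ_i = 91/60750 rad ≈ 0.001498 rad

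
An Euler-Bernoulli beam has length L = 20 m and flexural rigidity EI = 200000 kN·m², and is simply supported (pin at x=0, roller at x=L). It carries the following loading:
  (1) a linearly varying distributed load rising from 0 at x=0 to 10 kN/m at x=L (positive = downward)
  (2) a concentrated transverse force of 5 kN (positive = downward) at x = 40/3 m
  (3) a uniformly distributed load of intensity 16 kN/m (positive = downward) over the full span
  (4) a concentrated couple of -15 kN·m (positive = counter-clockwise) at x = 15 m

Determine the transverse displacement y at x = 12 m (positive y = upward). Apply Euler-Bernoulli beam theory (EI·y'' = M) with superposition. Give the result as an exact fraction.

y(12) = -11415911/54000000 m

Load 1 — triangular load w₀=10 kN/m (0→w₀ over full span):
  y_1 = -w₀x(7L⁴-10L²x²+3x⁴)/(360LEI) = -10·12·(7·20⁴-10·20²·12²+3·12⁴)/(360·20·200000) = -2368/46875 m
Load 2 — point force P=5 kN at a=40/3 m (b=L-a=20/3):
  y_2 = -Pbx(L²-b²-x²)/(6LEI)  [x≤a] = -5·(20/3)·12·(20²-(20/3)²-12²)/(6·20·200000) = -119/33750 m
Load 3 — uniform load w=16 kN/m over full span:
  y_3 = -wx(L³-2Lx²+x³)/(24EI) = -16·12·(20³-2·20·12²+12³)/(24·200000) = -496/3125 m
Load 4 — applied couple M₀=-15 kN·m at a=15 m (b=L-a=5):
  y_4 = (M₀x³/(6L)+C₁x)/EI  [x≤a] with C₁=M₀(3b²-L²)/(6L)=325/8 = ((-15)·12³/(6·20)+(325/8)·12)/200000 = 543/400000 m
Superposition: y = Σ y_i = -11415911/54000000 m ≈ -0.211406 m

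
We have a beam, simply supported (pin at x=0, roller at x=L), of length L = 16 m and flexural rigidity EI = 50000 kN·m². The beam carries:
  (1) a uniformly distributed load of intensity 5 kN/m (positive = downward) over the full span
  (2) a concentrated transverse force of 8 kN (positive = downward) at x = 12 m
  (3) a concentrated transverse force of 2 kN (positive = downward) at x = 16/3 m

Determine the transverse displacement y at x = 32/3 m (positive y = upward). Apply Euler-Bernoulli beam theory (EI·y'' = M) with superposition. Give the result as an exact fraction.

Load 1 — uniform load w=5 kN/m over full span:
  y_1 = -wx(L³-2Lx²+x³)/(24EI) = -5·(32/3)·(16³-2·16·(32/3)²+(32/3)³)/(24·50000) = -11264/151875 m
Load 2 — point force P=8 kN at a=12 m (b=L-a=4):
  y_2 = -Pbx(L²-b²-x²)/(6LEI)  [x≤a] = -8·4·(32/3)·(16²-4²-(32/3)²)/(6·16·50000) = -2272/253125 m
Load 3 — point force P=2 kN at a=16/3 m (b=L-a=32/3):
  y_3 = -Pa(L-x)(2Lx-a²-x²)/(6LEI)  [x>a] = -2·(16/3)·(16-(32/3))·(2·16·(32/3)-(16/3)²-(32/3)²)/(6·16·50000) = -1792/759375 m
Superposition: y = Σ y_i = -64928/759375 m ≈ -0.085502 m

y(32/3) = -64928/759375 m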